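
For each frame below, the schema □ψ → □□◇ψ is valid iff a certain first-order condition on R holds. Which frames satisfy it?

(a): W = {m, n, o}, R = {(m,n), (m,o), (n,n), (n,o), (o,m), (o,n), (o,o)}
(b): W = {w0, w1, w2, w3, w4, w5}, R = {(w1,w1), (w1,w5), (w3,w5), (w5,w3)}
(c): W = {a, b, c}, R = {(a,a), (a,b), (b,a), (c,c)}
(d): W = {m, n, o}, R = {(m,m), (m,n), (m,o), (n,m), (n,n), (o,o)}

Frame correspondent (Sahlqvist): ∀x ∀z (xR²z → ∃w (xRw ∧ zRw)) — i.e. a generalized confluence (Geach) condition.
(a): holds.
(b): fails — w1R²w5 but no w with w1Rw and w5Rw.
(c): holds.
(d): fails — nR²o but no w with nRw and oRw.
Valid on: (a), (c).

(a), (c)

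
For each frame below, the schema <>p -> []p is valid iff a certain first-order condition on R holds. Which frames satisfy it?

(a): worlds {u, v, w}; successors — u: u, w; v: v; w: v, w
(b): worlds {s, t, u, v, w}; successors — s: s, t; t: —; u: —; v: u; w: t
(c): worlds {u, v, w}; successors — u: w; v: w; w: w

This is the axiom for partial functionality; its first-order frame correspondent is forall x forall y forall z (Rxy & Rxz -> y = z).
(a): fails — u sees both u and w.
(b): fails — s sees both s and t.
(c): holds.

(c)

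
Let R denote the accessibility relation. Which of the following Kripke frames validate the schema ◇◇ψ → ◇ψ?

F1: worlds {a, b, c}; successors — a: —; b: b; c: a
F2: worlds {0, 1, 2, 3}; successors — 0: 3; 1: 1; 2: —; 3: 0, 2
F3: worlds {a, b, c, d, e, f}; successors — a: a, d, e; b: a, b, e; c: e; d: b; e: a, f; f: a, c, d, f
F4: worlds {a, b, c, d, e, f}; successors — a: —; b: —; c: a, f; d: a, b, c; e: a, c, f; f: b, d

F1

This is the axiom for a generalized confluence (Geach) condition; its first-order frame correspondent is ∀x ∀y (xR²y → ∃w (y = w ∧ xRw)).
F1: holds.
F2: fails — 0R²0 but no w with 0=w and 0Rw.
F3: fails — aR²b but no w with b=w and aRw.
F4: fails — cR²b but no w with b=w and cRw.
Valid on: F1.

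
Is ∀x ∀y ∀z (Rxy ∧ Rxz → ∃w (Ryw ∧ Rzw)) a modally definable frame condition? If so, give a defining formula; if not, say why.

This is a Sahlqvist condition; the .2 axiom ◇□r → □◇r defines it.
Suppose ◇□r→□◇r is valid. Take Rxy, Rxz and set V(r)={w : Ryw}. Then □r at y so ◇□r at x, so □◇r at x, so ◇r at z, giving w with Rzw and Ryw.

Yes, by ◇□r → □◇r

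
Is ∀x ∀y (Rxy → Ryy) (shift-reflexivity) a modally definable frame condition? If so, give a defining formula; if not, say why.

The condition is shift-reflexivity. A defining modal formula is □(□q → q).
Suppose □(□q→q) is valid. Take Rxy and set V(q)={w : Ryw}. Then at y, □q holds; since □(□q→q) at x, □q→q at y, so q at y, i.e. Ryy.

Yes, by □(□q → q)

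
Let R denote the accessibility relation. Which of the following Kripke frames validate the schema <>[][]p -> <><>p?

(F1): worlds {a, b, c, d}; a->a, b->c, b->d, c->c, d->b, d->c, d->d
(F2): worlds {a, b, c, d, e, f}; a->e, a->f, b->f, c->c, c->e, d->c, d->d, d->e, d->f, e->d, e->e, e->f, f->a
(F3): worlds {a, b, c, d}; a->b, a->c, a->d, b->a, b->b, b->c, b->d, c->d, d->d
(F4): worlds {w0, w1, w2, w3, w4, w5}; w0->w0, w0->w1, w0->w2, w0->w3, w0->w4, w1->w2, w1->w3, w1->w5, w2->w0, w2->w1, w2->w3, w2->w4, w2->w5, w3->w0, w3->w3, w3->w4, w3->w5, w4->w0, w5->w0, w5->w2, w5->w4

(F1), (F3), (F4)

The schema corresponds to a generalized confluence (Geach) condition: forall x forall y (xRy -> exists w (y R^2 w & x R^2 w)).
(F1): condition met.
(F2): fails — bRf but no w with fR²w and bR²w.
(F3): condition met.
(F4): condition met.
Valid on: (F1), (F3), (F4).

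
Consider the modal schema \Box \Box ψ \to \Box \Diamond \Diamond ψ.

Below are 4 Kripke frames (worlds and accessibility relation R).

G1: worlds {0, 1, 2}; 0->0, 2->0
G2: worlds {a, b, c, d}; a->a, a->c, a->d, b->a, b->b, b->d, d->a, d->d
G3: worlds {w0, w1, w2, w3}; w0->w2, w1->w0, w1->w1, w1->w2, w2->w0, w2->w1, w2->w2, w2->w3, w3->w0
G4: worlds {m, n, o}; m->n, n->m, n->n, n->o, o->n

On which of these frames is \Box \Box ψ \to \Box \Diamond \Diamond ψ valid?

Frame correspondent (Sahlqvist): \forall x \forall z (xRz \to \exists w (x R^2 w \wedge z R^2 w)) — i.e. a generalized confluence (Geach) condition.
G1: ✓.
G2: fails — aRc but no w with aR²w and cR²w.
G3: ✓.
G4: ✓.

G1, G3, G4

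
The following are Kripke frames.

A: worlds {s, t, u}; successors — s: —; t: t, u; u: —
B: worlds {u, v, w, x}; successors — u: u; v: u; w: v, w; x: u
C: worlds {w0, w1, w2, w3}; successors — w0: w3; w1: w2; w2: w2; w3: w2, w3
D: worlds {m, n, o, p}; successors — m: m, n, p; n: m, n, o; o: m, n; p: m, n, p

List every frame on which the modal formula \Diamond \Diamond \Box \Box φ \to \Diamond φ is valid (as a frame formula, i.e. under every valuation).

D

This is the axiom for a generalized confluence (Geach) condition; its first-order frame correspondent is \forall x \forall y (x R^2 y \to \exists w (y R^2 w \wedge xRw)).
A: fails — tR²u but no w with uR²w and tRw.
B: fails — wR²u but no t with uR²t and wRt.
C: fails — w0R²w2 but no w with w2R²w and w0Rw.
D: holds.
Valid on: D.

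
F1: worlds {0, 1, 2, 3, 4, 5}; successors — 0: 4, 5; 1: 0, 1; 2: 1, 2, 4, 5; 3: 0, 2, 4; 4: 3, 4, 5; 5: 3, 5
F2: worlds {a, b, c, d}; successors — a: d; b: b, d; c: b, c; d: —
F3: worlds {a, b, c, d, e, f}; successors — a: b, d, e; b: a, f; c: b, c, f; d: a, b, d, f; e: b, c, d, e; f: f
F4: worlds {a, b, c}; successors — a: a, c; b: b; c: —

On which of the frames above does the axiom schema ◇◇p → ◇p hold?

The schema corresponds to transitivity: ∀x ∀y ∀z (Rxy ∧ Ryz → Rxz).
F1: fails — R10 and R04 but not R14.
F2: fails — Rcb and Rbd but not Rcd.
F3: fails — Reb and Rbf but not Ref.
F4: ✓.
Valid on: F4.

F4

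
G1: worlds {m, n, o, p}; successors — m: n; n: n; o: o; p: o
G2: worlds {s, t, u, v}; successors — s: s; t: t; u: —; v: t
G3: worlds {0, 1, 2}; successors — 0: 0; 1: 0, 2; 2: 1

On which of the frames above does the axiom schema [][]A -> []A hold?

Frame correspondent (Sahlqvist): forall x forall y (Rxy -> exists z (Rxz & Rzy)) — i.e. density.
G1: ✓.
G2: ✓.
G3: fails — R12 but no z with R1z and Rz2.

G1, G2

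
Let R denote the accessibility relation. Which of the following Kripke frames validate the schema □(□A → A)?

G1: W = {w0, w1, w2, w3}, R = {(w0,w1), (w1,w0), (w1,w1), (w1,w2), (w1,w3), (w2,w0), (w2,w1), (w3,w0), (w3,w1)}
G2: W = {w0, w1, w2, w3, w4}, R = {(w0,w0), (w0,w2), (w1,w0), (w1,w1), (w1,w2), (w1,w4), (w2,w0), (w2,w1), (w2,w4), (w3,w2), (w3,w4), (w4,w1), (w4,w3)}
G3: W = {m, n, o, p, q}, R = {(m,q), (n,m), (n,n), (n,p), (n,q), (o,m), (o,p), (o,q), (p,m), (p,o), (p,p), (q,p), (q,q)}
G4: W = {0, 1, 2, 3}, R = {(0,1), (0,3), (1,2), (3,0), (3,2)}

none

Frame correspondent (Sahlqvist): ∀x ∀y (Rxy → Ryy) — i.e. shift-reflexivity.
G1: fails — Rw1w2 but not Rw2w2.
G2: fails — Rw1w2 but not Rw2w2.
G3: fails — Rom but not Rmm.
G4: fails — R32 but not R22.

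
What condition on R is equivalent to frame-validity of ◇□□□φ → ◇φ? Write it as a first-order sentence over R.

This is a Sahlqvist (Geach-type) schema ◇^1□^3φ → □^0◇^1φ.
Minimal-valuation argument: fix x; take any y with xR^1y and any z with xR^0z. Set V(φ) to the set of worlds R-reachable from y in exactly 3 steps. Then □^3φ holds at y, so the antecedent holds at x; validity forces ◇^1φ at z, giving a w with zR^1w and yR^3w.
First-order correspondent: ∀x ∀y (xRy → ∃w (yR³w ∧ xRw)).

∀x ∀y (xRy → ∃w (yR³w ∧ xRw))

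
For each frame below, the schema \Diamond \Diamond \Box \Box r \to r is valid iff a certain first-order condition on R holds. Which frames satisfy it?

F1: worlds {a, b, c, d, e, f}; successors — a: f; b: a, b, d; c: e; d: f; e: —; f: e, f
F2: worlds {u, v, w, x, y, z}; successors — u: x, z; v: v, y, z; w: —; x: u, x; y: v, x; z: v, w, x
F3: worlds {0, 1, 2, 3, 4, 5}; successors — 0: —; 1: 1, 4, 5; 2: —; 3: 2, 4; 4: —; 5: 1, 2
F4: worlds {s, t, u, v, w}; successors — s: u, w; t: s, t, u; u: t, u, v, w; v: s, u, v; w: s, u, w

This is the axiom for a generalized confluence (Geach) condition; its first-order frame correspondent is \forall x \forall y (x R^2 y \to \exists w (y R^2 w \wedge x = w)).
F1: fails — aR²e but no w with eR²w and a=w.
F2: fails — uR²v but no t with vR²t and u=t.
F3: fails — 1R²2 but no w with 2R²w and 1=w.
F4: ✓.

F4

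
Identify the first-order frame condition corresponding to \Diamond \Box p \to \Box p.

the Euclidean property

Equivalently (dual form): ◇p → □◇p.
Suppose ◇p→□◇p is valid. Take Rxy, Rxz and set V(p)={y}. Then ◇p at x, so □◇p at x, so ◇p at z, so some w with Rzw has p; w=y, i.e. Rzy. By symmetry of the argument, Ryz.
Conversely, any frame satisfying \forall x \forall y \forall z (Rxy \wedge Rxz \to Ryz) validates the schema.
Frame condition: \forall x \forall y \forall z (Rxy \wedge Rxz \to Ryz).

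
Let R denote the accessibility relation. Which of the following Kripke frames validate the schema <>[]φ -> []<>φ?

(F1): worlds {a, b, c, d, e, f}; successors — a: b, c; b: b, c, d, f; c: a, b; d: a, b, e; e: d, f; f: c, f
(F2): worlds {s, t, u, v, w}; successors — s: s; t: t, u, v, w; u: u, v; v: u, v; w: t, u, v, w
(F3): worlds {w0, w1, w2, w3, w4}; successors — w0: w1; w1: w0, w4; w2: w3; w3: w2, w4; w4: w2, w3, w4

Frame correspondent (Sahlqvist): forall x forall y forall z (Rxy & Rxz -> exists w (Ryw & Rzw)) — i.e. convergence.
(F1): fails — Rbc and Rbf but c and f have no common successor.
(F2): ✓.
(F3): fails — Rw1w0 and Rw1w4 but w0 and w4 have no common successor.
Valid on: (F2).

(F2)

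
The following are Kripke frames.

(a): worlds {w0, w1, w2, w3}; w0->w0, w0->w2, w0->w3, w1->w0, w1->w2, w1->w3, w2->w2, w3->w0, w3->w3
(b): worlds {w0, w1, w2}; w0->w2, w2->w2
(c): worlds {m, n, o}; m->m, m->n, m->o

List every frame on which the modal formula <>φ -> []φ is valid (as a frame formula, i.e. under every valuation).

This is the axiom for partial functionality; its first-order frame correspondent is forall x forall y forall z (Rxy & Rxz -> y = z).
(a): fails — w0 sees both w0 and w2.
(b): satisfies the condition.
(c): fails — m sees both m and n.

(b)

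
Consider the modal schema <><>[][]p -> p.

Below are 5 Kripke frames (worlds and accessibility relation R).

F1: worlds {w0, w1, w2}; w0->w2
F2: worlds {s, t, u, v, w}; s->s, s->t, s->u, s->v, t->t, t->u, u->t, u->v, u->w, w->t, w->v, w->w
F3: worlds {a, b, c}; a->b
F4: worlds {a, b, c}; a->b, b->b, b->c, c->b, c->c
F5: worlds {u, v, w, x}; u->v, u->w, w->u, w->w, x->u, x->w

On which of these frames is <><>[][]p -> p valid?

F1, F3

Frame correspondent (Sahlqvist): forall x forall y (x R^2 y -> exists w (y R^2 w & x = w)) — i.e. a generalized confluence (Geach) condition.
F1: ✓.
F2: fails — sR²t but no w* with tR²w* and s=w*.
F3: ✓.
F4: fails — aR²b but no w with bR²w and a=w.
F5: fails — wR²v but no t with vR²t and w=t.
Valid on: F1, F3.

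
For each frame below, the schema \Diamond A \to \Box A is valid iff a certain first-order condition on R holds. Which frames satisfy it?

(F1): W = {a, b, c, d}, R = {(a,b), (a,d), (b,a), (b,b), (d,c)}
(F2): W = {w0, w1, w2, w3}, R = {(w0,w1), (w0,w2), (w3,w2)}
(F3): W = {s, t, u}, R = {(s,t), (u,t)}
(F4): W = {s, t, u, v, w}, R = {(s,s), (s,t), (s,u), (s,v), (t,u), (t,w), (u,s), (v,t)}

This is the axiom for partial functionality; its first-order frame correspondent is \forall x \forall y \forall z (Rxy \wedge Rxz \to y = z).
(F1): fails — a sees both b and d.
(F2): fails — w0 sees both w1 and w2.
(F3): condition met.
(F4): fails — s sees both s and t.
Valid on: (F3).

(F3)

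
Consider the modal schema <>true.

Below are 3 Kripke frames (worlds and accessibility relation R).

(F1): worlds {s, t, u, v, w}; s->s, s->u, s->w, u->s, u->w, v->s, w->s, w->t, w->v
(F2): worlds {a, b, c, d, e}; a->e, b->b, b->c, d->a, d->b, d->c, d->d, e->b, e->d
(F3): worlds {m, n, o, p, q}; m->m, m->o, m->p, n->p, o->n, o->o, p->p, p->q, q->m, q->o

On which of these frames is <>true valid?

(F3)

Frame correspondent (Sahlqvist): forall x exists y Rxy — i.e. seriality.
(F1): fails — world t has no successor.
(F2): fails — world c has no successor.
(F3): ✓.
Valid on: (F3).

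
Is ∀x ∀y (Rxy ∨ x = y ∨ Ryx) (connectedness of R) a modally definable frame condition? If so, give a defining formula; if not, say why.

Modal frame validity is preserved under disjoint unions.
Take 3 disjoint single-world reflexive frames: each is trivially connected, but their disjoint union has 3 worlds with no edge between distinct components, so it is not connected.
So the class is not modally definable.

No — not modally definable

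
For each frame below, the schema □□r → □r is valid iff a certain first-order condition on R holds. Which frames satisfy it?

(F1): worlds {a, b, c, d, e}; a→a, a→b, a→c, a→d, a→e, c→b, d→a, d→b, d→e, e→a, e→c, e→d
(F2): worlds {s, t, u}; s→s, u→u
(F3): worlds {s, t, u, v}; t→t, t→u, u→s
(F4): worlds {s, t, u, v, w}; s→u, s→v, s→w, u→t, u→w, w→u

(F2)

This is the axiom for density; its first-order frame correspondent is ∀x ∀y (Rxy → ∃z (Rxz ∧ Rzy)).
(F1): fails — Rcb but no z with Rcz and Rzb.
(F2): satisfies the condition.
(F3): fails — Rus but no z with Ruz and Rzs.
(F4): fails — Ruw but no z with Ruz and Rzw.
Valid on: (F2).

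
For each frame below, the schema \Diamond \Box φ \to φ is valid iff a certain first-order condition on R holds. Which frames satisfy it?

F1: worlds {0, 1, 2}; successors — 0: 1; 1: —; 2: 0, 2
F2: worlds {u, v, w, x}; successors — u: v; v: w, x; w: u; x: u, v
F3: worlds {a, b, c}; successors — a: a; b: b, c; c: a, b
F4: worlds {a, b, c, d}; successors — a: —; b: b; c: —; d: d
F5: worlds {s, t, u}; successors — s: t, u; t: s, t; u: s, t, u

F4

This is the axiom for symmetry; its first-order frame correspondent is \forall x \forall y (Rxy \to Ryx).
F1: fails — R01 but not R10.
F2: fails — Ruv but not Rvu.
F3: fails — Rca but not Rac.
F4: holds.
F5: fails — Rut but not Rtu.
Valid on: F4.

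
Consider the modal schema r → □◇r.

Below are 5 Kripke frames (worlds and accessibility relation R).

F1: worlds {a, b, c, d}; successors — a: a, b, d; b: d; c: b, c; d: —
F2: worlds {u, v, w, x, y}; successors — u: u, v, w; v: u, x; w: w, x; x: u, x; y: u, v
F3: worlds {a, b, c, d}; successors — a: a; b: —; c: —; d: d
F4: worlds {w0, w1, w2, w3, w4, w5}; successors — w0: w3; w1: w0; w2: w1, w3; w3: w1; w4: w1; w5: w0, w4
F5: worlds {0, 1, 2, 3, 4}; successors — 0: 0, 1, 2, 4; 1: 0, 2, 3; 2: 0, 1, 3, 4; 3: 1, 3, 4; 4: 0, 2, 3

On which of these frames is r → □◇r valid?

The schema corresponds to symmetry: ∀x ∀y (Rxy → Ryx).
F1: fails — Rab but not Rba.
F2: fails — Ruw but not Rwu.
F3: satisfies the condition.
F4: fails — Rw1w0 but not Rw0w1.
F5: fails — R23 but not R32.
Valid on: F3.

F3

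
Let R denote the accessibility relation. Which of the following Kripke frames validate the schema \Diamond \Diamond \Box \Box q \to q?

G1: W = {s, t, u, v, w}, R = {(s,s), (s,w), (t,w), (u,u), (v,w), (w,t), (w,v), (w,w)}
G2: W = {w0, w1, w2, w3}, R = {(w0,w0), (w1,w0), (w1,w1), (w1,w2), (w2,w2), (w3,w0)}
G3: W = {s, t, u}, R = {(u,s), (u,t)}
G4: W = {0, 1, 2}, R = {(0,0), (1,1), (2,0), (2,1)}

G3

Frame correspondent (Sahlqvist): \forall x \forall y (x R^2 y \to \exists w (y R^2 w \wedge x = w)) — i.e. a generalized confluence (Geach) condition.
G1: fails — sR²t but no w* with tR²w* and s=w*.
G2: fails — w1R²w0 but no w with w0R²w and w1=w.
G3: satisfies the condition.
G4: fails — 2R²0 but no w with 0R²w and 2=w.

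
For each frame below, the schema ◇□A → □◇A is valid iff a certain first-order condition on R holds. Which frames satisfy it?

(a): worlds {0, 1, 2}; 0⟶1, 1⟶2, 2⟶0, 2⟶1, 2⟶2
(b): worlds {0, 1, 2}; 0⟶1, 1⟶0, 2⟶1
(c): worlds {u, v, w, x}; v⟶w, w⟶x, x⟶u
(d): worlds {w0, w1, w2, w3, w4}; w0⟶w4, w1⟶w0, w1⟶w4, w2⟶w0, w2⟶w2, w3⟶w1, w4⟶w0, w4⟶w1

This is the axiom for convergence; its first-order frame correspondent is ∀x ∀y ∀z (Rxy ∧ Rxz → ∃w (Ryw ∧ Rzw)).
(a): fails — R20 and R21 but 0 and 1 have no common successor.
(b): ✓.
(c): fails — Rxu and Rxu but u and u have no common successor.
(d): fails — Rw1w0 and Rw1w4 but w0 and w4 have no common successor.

(b)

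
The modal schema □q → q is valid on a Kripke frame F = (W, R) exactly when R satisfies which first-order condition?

reflexivity

Suppose □q→q is valid. At any x set V(q)={w : Rxw}. Then □q holds at x, so q holds at x, i.e. Rxx.
Conversely, any frame satisfying ∀x Rxx validates the schema.
Frame condition: ∀x Rxx.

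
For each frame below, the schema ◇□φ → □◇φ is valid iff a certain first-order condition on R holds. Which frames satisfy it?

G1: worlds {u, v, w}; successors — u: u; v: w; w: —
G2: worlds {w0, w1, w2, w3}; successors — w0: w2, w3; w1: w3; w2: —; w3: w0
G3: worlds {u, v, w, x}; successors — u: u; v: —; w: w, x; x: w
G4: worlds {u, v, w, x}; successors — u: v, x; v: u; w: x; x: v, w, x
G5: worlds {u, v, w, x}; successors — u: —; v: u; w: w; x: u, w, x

G3

This is the axiom for convergence; its first-order frame correspondent is ∀x ∀y ∀z (Rxy ∧ Rxz → ∃w (Ryw ∧ Rzw)).
G1: fails — Rvw and Rvw but w and w have no common successor.
G2: fails — Rw0w2 and Rw0w2 but w2 and w2 have no common successor.
G3: satisfies the condition.
G4: fails — Ruv and Rux but v and x have no common successor.
G5: fails — Rvu and Rvu but u and u have no common successor.
Valid on: G3.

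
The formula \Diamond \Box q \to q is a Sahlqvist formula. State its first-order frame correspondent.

This schema is equivalent to the B axiom q → □◇q.
Its frame correspondent is symmetry — \forall x \forall y (Rxy \to Ryx).

symmetry: \forall x \forall y (Rxy \to Ryx)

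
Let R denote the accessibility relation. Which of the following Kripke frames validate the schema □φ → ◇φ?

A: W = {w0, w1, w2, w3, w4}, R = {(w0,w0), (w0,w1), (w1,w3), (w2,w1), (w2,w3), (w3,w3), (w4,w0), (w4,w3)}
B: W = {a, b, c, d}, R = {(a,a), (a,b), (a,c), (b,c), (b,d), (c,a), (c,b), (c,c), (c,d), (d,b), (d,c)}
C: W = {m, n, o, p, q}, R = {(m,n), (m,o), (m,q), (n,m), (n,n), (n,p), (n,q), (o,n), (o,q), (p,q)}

A, B

The schema corresponds to seriality: ∀x ∃y Rxy.
A: holds.
B: holds.
C: fails — world q has no successor.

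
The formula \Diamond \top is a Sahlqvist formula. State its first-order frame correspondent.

Seriality

This schema is equivalent to the D axiom □ψ → ◇ψ.
Its frame correspondent is seriality — \forall x \exists y Rxy.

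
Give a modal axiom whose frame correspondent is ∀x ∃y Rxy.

This is seriality; the standard corresponding axiom is D: □q → ◇q.
Suppose □q→◇q is valid. At any x set V(q)=W. Then □q at x, so ◇q at x, so x has a successor.

□q → ◇q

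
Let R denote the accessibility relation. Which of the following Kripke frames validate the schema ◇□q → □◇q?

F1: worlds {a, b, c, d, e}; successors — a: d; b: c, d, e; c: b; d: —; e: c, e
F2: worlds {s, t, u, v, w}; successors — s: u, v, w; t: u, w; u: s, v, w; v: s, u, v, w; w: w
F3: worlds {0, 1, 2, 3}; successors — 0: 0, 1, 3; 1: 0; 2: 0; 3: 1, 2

F2

Frame correspondent (Sahlqvist): ∀x ∀y ∀z (Rxy ∧ Rxz → ∃w (Ryw ∧ Rzw)) — i.e. convergence.
F1: fails — Rad and Rad but d and d have no common successor.
F2: satisfies the condition.
F3: fails — R01 and R03 but 1 and 3 have no common successor.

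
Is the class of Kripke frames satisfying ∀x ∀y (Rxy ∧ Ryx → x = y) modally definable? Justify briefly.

Any modally definable frame class is closed under surjective bounded morphisms.
The 4-cycle (worlds s,t,u,v with s→t→u→v→s) is antisymmetric. Sending even-indexed worlds to a and odd-indexed worlds to b is a surjective bounded morphism onto the two-world frame with a↔b, which is not antisymmetric.
So no modal formula (or set of formulas) defines exactly the antisymmetric frames.

No — not modally definable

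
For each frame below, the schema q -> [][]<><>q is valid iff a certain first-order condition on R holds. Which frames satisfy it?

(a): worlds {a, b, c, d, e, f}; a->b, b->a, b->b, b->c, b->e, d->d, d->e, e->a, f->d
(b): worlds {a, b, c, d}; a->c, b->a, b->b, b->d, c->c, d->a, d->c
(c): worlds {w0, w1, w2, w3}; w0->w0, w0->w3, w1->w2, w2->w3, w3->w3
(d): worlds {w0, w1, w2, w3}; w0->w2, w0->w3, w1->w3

(d)

This is the axiom for a generalized confluence (Geach) condition; its first-order frame correspondent is forall x forall z (x R^2 z -> exists w (x = w & z R^2 w)).
(a): fails — aR²c but no w with a=w and cR²w.
(b): fails — aR²c but no w with a=w and cR²w.
(c): fails — w0R²w3 but no w with w0=w and w3R²w.
(d): ✓.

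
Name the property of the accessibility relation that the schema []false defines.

□⊥ is valid iff no world has any successor (otherwise □⊥ fails at any world with one).

emptiness of R: forall x forall y ~Rxy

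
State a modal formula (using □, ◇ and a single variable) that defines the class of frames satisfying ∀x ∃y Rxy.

This is seriality; the standard corresponding axiom is D: □r → ◇r.
Suppose □r→◇r is valid. At any x set V(r)=W. Then □r at x, so ◇r at x, so x has a successor.

□r → ◇r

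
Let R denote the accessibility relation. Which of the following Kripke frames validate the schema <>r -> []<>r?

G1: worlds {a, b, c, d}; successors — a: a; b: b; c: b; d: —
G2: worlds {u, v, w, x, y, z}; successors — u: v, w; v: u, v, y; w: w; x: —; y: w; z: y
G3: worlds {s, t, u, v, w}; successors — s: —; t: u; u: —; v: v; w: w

The schema corresponds to the Euclidean property: forall x forall y forall z (Rxy & Rxz -> Ryz).
G1: satisfies the condition.
G2: fails — Ruv and Ruw but not Rvw.
G3: fails — Rtu and Rtu but not Ruu.

G1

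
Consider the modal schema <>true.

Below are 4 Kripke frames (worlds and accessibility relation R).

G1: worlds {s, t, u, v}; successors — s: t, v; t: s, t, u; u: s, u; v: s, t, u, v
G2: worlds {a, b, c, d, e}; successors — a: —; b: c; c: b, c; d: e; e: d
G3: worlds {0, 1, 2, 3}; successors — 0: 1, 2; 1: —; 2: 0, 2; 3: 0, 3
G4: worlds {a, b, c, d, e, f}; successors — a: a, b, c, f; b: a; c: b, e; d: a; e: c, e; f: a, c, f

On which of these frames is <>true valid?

G1, G4

This is the axiom for seriality; its first-order frame correspondent is forall x exists y Rxy.
G1: holds.
G2: fails — world a has no successor.
G3: fails — world 1 has no successor.
G4: holds.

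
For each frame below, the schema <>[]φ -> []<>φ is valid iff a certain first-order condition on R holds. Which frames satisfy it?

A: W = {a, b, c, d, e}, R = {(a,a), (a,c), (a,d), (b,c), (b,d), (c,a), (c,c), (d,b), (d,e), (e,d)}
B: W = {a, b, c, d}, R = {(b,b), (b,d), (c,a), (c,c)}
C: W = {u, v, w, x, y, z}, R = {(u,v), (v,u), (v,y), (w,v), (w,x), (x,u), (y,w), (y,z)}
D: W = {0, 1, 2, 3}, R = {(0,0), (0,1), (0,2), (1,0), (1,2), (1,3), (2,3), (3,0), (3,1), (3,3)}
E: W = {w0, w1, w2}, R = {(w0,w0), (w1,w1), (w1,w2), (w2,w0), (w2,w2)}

Frame correspondent (Sahlqvist): forall x forall y forall z (Rxy & Rxz -> exists w (Ryw & Rzw)) — i.e. convergence.
A: fails — Raa and Rad but a and d have no common successor.
B: fails — Rbd and Rbd but d and d have no common successor.
C: fails — Rvu and Rvy but u and y have no common successor.
D: fails — R00 and R02 but 0 and 2 have no common successor.
E: holds.

E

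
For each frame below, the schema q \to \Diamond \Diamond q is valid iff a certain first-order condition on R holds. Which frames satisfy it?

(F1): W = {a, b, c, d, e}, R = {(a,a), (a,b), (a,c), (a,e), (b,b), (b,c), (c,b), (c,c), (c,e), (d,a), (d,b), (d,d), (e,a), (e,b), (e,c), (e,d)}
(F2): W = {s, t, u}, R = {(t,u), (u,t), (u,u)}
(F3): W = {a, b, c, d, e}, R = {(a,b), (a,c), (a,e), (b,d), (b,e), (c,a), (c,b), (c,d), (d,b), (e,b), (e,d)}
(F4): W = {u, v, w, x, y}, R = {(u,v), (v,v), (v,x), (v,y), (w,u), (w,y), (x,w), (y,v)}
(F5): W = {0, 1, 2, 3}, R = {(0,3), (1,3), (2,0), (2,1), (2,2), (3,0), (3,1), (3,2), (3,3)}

The schema corresponds to a generalized confluence (Geach) condition: \forall x \exists w (x = w \wedge x R^2 w).
(F1): holds.
(F2): fails — at s but no w with s=w and sR²w.
(F3): holds.
(F4): fails — at u but no t with u=t and uR²t.
(F5): holds.

(F1), (F3), (F5)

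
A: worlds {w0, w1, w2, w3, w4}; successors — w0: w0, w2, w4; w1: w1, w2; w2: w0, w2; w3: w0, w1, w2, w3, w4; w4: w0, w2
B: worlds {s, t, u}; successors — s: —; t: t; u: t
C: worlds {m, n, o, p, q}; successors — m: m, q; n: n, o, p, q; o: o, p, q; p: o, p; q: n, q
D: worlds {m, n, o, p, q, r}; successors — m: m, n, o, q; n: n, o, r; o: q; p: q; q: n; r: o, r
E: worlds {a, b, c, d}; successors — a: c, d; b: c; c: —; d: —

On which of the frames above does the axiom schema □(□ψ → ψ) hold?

B, C

Frame correspondent (Sahlqvist): ∀x ∀y (Rxy → Ryy) — i.e. shift-reflexivity.
A: fails — Rw0w4 but not Rw4w4.
B: condition met.
C: condition met.
D: fails — Rno but not Roo.
E: fails — Rac but not Rcc.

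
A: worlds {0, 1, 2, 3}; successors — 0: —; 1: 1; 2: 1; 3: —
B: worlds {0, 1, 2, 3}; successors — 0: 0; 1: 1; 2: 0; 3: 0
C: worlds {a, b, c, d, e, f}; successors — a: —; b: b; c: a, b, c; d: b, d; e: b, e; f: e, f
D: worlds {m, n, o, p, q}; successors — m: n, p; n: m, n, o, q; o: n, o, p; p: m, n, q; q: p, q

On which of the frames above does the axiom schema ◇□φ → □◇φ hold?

This is the axiom for convergence; its first-order frame correspondent is ∀x ∀y ∀z (Rxy ∧ Rxz → ∃w (Ryw ∧ Rzw)).
A: satisfies the condition.
B: satisfies the condition.
C: fails — Rcc and Rca but c and a have no common successor.
D: satisfies the condition.

A, B, D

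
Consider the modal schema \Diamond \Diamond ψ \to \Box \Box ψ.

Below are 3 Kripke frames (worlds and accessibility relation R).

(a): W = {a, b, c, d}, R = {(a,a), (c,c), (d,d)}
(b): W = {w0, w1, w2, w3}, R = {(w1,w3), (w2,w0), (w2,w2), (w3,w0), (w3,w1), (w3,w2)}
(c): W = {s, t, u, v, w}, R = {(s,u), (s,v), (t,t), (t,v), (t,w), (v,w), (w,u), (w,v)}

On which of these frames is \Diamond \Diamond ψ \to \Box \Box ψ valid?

(a)

This is the axiom for a generalized confluence (Geach) condition; its first-order frame correspondent is \forall x \forall y \forall z ((x R^2 y \wedge x R^2 z) \to \exists w (y = w \wedge z = w)).
(a): condition met.
(b): fails — w1R²w0, w1R²w1 but w0 ≠ w1.
(c): fails — tR²t, tR²u but t ≠ u.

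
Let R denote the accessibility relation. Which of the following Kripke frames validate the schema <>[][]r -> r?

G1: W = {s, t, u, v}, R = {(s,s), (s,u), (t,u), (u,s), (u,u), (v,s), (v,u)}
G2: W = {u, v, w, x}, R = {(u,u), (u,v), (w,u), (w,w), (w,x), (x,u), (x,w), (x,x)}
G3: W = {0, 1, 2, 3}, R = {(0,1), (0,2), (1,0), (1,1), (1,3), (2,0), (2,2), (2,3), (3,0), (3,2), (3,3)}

The schema corresponds to a generalized confluence (Geach) condition: forall x forall y (xRy -> exists w (y R^2 w & x = w)).
G1: fails — tRu but no w with uR²w and t=w.
G2: fails — uRv but no t with vR²t and u=t.
G3: satisfies the condition.
Valid on: G3.

G3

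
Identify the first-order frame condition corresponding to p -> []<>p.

symmetry

This schema is the B axiom.
It corresponds to symmetry: forall x forall y (Rxy -> Ryx).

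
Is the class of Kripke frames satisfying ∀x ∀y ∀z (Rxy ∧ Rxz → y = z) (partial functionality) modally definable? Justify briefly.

Yes — defined by ◇r → □r

The condition is partial functionality. A defining modal formula is ◇r → □r.
Suppose ◇r→□r is valid. Take Rxy, Rxz and set V(r)={y}. Then ◇r at x, so □r at x, so r at z, i.e. z=y.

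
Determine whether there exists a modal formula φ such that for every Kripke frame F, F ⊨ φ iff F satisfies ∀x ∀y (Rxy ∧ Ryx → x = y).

Modal frame validity is preserved under surjective bounded morphisms.
The 4-cycle (worlds s,t,u,v with s→t→u→v→s) is antisymmetric. Sending even-indexed worlds to a and odd-indexed worlds to b is a surjective bounded morphism onto the two-world frame with a↔b, which is not antisymmetric.
Hence antisymmetry is not modally definable.

No — not modally definable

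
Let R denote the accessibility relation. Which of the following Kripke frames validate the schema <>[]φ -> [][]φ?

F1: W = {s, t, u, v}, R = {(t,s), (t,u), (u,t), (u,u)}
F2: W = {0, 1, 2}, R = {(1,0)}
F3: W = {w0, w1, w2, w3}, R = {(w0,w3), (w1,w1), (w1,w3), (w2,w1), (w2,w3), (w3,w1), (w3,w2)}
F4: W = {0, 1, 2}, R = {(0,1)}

F2, F4

Frame correspondent (Sahlqvist): forall x forall y forall z ((xRy & x R^2 z) -> exists w (yRw & z = w)) — i.e. a generalized confluence (Geach) condition.
F1: fails — tRs, tR²t but no w with sRw and t=w.
F2: condition met.
F3: fails — w1Rw1, w1R²w2 but no w with w1Rw and w2=w.
F4: condition met.
Valid on: F2, F4.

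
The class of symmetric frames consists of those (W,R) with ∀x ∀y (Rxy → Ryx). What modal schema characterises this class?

ψ → □◇ψ

This is symmetry; the standard corresponding axiom is B: ψ → □◇ψ.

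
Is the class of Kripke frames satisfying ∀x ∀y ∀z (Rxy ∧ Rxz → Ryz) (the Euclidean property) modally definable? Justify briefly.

This is a Sahlqvist condition; the 5 axiom ◇r → □◇r defines it.

Definable; ◇r → □◇r defines it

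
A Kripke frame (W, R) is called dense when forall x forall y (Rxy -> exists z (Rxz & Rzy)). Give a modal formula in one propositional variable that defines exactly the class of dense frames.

□□q → □q

This is density; the standard corresponding axiom is C4: □□q → □q.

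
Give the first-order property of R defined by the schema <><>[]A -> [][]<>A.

This is a Sahlqvist (Geach-type) schema ◇^2□^1A → □^2◇^1A.
First-order correspondent: forall x forall y forall z ((x R^2 y & x R^2 z) -> exists w (yRw & zRw)).

forall x forall y forall z ((x R^2 y & x R^2 z) -> exists w (yRw & zRw))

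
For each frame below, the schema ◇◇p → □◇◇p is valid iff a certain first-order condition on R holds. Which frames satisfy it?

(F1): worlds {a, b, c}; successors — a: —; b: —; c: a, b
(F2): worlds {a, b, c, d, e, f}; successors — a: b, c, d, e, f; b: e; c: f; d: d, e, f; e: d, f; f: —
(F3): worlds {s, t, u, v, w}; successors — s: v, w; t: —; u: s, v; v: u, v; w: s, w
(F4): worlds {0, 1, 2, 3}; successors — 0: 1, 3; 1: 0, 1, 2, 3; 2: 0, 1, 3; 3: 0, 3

Frame correspondent (Sahlqvist): ∀x ∀y ∀z ((xR²y ∧ xRz) → ∃w (y = w ∧ zR²w)) — i.e. a generalized confluence (Geach) condition.
(F1): condition met.
(F2): fails — aR²d, aRc but no w with d=w and cR²w.
(F3): fails — sR²u, sRw but no w* with u=w* and wR²w*.
(F4): fails — 0R²2, 0R3 but no w with 2=w and 3R²w.
Valid on: (F1).

(F1)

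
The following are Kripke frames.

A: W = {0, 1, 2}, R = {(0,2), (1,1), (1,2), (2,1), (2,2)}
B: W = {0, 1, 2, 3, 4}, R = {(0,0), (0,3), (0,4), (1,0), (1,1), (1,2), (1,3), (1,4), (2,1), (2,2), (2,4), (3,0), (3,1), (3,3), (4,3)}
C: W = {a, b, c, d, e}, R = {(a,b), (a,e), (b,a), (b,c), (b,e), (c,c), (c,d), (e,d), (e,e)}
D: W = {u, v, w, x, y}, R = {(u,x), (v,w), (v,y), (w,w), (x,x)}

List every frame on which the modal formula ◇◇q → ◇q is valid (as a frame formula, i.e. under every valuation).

The schema corresponds to transitivity: ∀x ∀y ∀z (Rxy ∧ Ryz → Rxz).
A: fails — R02 and R21 but not R01.
B: fails — R31 and R12 but not R32.
C: fails — Rbc and Rcd but not Rbd.
D: condition met.

D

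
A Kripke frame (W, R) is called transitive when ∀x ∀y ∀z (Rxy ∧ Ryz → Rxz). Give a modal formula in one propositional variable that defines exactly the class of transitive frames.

□ψ → □□ψ

This is transitivity; the standard corresponding axiom is 4: □ψ → □□ψ.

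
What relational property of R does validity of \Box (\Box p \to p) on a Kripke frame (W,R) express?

Shift-reflexivity

Suppose □(□p→p) is valid. Take Rxy and set V(p)={w : Ryw}. Then at y, □p holds; since □(□p→p) at x, □p→p at y, so p at y, i.e. Ryy.
The converse is a direct semantic check.
So the correspondent is shift-reflexivity.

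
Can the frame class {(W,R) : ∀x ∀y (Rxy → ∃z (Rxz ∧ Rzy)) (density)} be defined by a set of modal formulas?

Definable; □□r → □r defines it

Yes: it is density, defined by the C4 schema □□r → □r.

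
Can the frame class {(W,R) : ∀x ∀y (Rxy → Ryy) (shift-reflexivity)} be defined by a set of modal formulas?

Yes, by □(□p → p)

This is a Sahlqvist condition; the T□ axiom □(□p → p) defines it.
Suppose □(□p→p) is valid. Take Rxy and set V(p)={w : Ryw}. Then at y, □p holds; since □(□p→p) at x, □p→p at y, so p at y, i.e. Ryy.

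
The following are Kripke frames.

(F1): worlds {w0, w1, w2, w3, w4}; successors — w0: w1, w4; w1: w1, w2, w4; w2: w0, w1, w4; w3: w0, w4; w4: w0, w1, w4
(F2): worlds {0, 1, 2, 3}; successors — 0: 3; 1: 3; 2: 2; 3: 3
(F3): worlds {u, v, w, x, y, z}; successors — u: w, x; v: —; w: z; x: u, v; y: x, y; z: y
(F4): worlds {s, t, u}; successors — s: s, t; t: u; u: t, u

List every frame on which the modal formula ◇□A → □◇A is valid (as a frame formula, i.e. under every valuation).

(F1), (F2)

Frame correspondent (Sahlqvist): ∀x ∀y ∀z (Rxy ∧ Rxz → ∃w (Ryw ∧ Rzw)) — i.e. convergence.
(F1): ✓.
(F2): ✓.
(F3): fails — Ruw and Rux but w and x have no common successor.
(F4): fails — Rss and Rst but s and t have no common successor.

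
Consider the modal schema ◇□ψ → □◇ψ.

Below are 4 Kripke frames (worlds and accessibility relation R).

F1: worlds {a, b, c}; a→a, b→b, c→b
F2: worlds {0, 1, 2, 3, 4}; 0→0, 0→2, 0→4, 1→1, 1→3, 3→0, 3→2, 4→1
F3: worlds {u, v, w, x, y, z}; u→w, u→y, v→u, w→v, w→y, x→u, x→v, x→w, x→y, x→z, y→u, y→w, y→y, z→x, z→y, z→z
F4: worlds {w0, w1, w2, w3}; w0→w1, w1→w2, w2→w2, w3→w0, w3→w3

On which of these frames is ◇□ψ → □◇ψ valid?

This is the axiom for convergence; its first-order frame correspondent is ∀x ∀y ∀z (Rxy ∧ Rxz → ∃w (Ryw ∧ Rzw)).
F1: satisfies the condition.
F2: fails — R00 and R02 but 0 and 2 have no common successor.
F3: fails — Rxw and Rxv but w and v have no common successor.
F4: fails — Rw3w0 and Rw3w3 but w0 and w3 have no common successor.
Valid on: F1.

F1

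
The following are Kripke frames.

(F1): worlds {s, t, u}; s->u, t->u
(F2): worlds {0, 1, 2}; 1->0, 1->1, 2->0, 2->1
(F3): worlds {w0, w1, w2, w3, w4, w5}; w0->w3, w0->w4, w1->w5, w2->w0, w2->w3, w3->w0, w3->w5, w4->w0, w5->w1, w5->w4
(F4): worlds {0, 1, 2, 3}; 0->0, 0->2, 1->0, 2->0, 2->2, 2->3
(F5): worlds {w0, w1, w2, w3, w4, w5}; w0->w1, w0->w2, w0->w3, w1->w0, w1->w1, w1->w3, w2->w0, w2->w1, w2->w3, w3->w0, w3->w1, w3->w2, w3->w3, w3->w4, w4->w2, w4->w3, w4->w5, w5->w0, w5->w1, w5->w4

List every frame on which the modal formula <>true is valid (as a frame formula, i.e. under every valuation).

This is the axiom for seriality; its first-order frame correspondent is forall x exists y Rxy.
(F1): fails — world u has no successor.
(F2): fails — world 0 has no successor.
(F3): condition met.
(F4): fails — world 3 has no successor.
(F5): condition met.

(F3), (F5)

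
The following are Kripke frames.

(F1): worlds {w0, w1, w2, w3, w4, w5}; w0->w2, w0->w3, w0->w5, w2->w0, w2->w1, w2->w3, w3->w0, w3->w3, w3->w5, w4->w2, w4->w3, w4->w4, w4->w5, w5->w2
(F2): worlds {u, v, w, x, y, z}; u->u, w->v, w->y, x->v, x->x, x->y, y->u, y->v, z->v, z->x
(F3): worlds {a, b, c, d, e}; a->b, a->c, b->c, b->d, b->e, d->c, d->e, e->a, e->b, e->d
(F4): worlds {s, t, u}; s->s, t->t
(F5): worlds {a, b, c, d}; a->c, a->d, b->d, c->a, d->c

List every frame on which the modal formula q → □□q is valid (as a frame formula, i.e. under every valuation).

(F4)

Frame correspondent (Sahlqvist): ∀x ∀z (xR²z → ∃w (x = w ∧ z = w)) — i.e. a generalized confluence (Geach) condition.
(F1): fails — w0R²w1 but w0 ≠ w1.
(F2): fails — wR²u but w ≠ u.
(F3): fails — aR²c but a ≠ c.
(F4): holds.
(F5): fails — aR²c but a ≠ c.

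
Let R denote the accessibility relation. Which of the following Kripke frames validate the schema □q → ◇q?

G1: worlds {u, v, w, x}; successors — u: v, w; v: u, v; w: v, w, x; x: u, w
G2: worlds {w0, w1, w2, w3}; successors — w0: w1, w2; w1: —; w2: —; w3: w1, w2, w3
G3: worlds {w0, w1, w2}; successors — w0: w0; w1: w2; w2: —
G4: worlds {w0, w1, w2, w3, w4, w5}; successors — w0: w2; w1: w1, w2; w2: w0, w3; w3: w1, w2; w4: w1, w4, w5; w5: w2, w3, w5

This is the axiom for seriality; its first-order frame correspondent is ∀x ∃y Rxy.
G1: satisfies the condition.
G2: fails — world w1 has no successor.
G3: fails — world w2 has no successor.
G4: satisfies the condition.
Valid on: G1, G4.

G1, G4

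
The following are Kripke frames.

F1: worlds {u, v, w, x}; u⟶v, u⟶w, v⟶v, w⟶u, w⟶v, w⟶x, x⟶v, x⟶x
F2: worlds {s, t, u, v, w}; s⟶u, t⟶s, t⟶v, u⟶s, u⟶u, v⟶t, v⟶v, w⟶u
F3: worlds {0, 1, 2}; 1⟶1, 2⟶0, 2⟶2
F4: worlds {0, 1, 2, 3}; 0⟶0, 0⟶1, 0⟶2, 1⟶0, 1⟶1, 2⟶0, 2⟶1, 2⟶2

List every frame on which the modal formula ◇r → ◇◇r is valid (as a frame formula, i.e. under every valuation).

F3, F4

The schema corresponds to a generalized confluence (Geach) condition: ∀x ∀y (xRy → ∃w (y = w ∧ xR²w)).
F1: fails — uRw but no t with w=t and uR²t.
F2: fails — tRs but no w* with s=w* and tR²w*.
F3: satisfies the condition.
F4: satisfies the condition.
Valid on: F3, F4.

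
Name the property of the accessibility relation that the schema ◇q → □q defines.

partial functionality: ∀x ∀y ∀z (Rxy ∧ Rxz → y = z)

This is the CD axiom.
It corresponds to partial functionality: ∀x ∀y ∀z (Rxy ∧ Rxz → y = z).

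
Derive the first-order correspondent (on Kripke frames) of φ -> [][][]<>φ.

forall x forall z (x R^3 z -> exists w (x = w & zRw))

This is a Sahlqvist (Geach-type) schema ◇^0□^0φ → □^3◇^1φ.
Minimal-valuation argument: fix x; take any y with xR^0y and any z with xR^3z. Set V(φ) to the set of worlds R-reachable from y in exactly 0 steps. Then □^0φ holds at y, so the antecedent holds at x; validity forces ◇^1φ at z, giving a w with zR^1w and yR^0w.
First-order correspondent: forall x forall z (x R^3 z -> exists w (x = w & zRw)).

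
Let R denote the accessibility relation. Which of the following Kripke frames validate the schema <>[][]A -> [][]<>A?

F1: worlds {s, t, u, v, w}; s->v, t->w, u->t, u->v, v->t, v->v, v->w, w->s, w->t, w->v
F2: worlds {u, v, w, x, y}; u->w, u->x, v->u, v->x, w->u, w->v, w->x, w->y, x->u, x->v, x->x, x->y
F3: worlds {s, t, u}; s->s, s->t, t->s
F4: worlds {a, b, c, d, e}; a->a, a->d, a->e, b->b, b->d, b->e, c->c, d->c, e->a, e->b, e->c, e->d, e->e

F3

This is the axiom for a generalized confluence (Geach) condition; its first-order frame correspondent is forall x forall y forall z ((xRy & x R^2 z) -> exists w (y R^2 w & zRw)).
F1: fails — uRt, uR²t but no w* with tR²w* and tRw*.
F2: fails — uRw, uR²y but no t with wR²t and yRt.
F3: condition met.
F4: fails — aRd, aR²a but no w with dR²w and aRw.
Valid on: F3.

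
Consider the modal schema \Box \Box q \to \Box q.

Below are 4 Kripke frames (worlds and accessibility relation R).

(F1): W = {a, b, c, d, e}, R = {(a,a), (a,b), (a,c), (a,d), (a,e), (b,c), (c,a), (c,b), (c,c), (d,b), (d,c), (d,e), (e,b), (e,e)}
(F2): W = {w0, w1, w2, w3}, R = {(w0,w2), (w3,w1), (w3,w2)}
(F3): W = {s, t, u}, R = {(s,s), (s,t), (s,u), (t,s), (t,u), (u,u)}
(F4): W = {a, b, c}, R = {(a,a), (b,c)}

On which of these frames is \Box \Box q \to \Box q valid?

(F1), (F3)

Frame correspondent (Sahlqvist): \forall x \forall y (Rxy \to \exists z (Rxz \wedge Rzy)) — i.e. density.
(F1): condition met.
(F2): fails — Rw0w2 but no z with Rw0z and Rzw2.
(F3): condition met.
(F4): fails — Rbc but no z with Rbz and Rzc.
Valid on: (F1), (F3).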